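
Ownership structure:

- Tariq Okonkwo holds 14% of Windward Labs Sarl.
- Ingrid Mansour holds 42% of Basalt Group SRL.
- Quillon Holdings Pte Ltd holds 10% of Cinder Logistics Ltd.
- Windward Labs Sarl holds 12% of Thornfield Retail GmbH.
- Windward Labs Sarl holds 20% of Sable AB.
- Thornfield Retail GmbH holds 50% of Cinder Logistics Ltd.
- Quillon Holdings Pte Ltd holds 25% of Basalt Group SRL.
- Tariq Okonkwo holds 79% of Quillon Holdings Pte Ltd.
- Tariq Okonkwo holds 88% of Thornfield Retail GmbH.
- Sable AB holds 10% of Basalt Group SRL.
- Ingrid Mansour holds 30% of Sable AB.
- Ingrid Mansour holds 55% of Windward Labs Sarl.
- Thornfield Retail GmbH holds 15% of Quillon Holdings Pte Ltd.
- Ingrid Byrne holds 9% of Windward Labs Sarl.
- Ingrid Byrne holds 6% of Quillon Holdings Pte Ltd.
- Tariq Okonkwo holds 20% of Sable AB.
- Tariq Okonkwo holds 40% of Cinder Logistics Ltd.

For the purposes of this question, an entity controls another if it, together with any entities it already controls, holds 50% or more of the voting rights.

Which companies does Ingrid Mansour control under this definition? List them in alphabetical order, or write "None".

Ingrid Mansour holds 55% of Windward, so Ingrid Mansour controls Windward.
Windward and Ingrid Mansour together hold 20% + 30% = 50% of Sable, so Ingrid Mansour controls Sable.
Ingrid Mansour and Sable together hold 42% + 10% = 52% of Basalt, so Ingrid Mansour controls Basalt.
No other company's threshold is met.

Basalt Group SRL, Sable AB, Windward Labs Sarl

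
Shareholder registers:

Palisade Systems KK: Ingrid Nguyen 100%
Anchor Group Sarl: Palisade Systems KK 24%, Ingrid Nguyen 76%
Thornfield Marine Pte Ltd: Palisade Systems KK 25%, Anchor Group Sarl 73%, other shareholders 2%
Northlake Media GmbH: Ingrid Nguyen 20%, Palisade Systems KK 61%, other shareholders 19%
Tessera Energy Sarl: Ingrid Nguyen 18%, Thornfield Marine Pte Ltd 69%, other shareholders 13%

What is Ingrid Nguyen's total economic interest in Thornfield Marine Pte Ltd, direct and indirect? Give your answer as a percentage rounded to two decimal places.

Ingrid reaches Thornfield along 3 paths.
Via Palisade: 100% × 25% = 25%.
Via Palisade → Anchor: 100% × 24% × 73% = 17.52%.
Via Anchor: 76% × 73% = 55.48%.
Total: 25% + 17.52% + 55.48% = 98%.
Rounded: 98.00%.

98.00%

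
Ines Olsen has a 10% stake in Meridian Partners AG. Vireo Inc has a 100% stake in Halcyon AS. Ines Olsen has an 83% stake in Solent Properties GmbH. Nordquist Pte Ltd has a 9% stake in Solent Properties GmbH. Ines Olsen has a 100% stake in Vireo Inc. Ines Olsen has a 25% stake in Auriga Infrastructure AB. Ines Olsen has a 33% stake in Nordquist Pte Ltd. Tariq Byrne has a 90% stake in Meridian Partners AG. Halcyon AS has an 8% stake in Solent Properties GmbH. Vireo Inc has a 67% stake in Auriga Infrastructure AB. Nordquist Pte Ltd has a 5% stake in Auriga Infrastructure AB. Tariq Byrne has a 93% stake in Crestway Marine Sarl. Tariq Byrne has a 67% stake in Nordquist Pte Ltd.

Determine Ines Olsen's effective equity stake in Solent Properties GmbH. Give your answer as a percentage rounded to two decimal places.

Ines reaches Solent along 3 paths.
Via Nordquist: 33% × 9% = 2.97%.
Via Vireo → Halcyon: 100% × 100% × 8% = 8%.
Direct stake: 83% = 83%.
Total: 2.97% + 8% + 83% = 93.97%.

93.97%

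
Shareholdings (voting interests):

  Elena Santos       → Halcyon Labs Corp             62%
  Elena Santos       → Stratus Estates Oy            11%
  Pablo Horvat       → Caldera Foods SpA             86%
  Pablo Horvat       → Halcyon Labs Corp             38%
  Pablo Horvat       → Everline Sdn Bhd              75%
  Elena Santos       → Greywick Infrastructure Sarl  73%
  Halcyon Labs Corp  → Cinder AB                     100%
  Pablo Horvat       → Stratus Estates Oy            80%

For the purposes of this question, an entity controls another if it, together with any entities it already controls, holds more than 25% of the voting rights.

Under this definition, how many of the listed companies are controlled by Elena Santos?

3

Elena holds 62% of Halcyon, so Elena controls Halcyon.
Elena holds 73% of Greywick, so Elena controls Greywick.
Halcyon holds 100% of Cinder, so Elena controls Cinder.
No other company's threshold is met.
Elena controls 3 companies.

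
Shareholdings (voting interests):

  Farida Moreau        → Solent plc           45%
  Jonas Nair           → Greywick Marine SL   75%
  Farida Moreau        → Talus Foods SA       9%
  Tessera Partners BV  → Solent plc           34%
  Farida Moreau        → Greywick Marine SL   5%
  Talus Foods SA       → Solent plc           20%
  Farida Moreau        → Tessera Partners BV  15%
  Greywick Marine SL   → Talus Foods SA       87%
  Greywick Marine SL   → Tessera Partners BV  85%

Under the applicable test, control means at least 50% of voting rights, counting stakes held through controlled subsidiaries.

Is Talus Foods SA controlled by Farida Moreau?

No

Farida's largest direct stake is 45% in Solent, which does not meet the threshold, so Farida controls no company.
In Talus, Farida's side holds only 9%, not ≥ 50%.
So Farida does not control Talus.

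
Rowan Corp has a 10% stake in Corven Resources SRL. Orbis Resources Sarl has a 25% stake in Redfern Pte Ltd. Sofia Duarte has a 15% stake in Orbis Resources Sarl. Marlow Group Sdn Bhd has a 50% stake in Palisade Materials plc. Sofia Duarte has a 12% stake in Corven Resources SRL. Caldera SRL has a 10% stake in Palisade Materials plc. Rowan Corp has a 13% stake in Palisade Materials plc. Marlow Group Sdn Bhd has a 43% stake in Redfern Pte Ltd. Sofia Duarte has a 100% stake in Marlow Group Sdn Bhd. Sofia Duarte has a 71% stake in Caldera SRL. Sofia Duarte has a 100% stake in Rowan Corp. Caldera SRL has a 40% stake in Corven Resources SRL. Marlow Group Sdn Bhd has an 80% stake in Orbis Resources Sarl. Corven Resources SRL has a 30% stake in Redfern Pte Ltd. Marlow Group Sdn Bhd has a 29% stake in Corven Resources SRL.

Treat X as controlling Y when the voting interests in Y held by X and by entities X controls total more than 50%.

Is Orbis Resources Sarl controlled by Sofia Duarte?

Yes

Sofia holds 100% of Marlow, so Sofia controls Marlow.
Marlow and Sofia together hold 80% + 15% = 95% of Orbis, so Sofia controls Orbis.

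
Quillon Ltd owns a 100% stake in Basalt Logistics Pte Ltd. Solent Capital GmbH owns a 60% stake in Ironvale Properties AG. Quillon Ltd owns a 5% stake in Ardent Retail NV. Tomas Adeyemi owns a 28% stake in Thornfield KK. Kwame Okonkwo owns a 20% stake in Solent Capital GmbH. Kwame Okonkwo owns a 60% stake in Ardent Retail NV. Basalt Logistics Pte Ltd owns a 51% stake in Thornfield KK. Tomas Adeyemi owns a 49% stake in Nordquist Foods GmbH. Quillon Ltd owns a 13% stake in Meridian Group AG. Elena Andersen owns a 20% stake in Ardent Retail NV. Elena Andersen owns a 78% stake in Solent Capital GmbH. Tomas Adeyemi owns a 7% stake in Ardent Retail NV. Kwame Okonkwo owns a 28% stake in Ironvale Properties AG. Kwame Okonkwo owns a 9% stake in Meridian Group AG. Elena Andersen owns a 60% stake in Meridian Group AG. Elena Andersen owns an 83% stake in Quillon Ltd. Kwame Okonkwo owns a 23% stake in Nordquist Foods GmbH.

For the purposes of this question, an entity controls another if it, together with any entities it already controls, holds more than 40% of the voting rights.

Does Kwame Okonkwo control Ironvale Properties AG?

No

Kwame holds 60% of Ardent, so Kwame controls Ardent.
In Ironvale, Kwame's side holds only 28%, not > 40%.
So Kwame does not control Ironvale.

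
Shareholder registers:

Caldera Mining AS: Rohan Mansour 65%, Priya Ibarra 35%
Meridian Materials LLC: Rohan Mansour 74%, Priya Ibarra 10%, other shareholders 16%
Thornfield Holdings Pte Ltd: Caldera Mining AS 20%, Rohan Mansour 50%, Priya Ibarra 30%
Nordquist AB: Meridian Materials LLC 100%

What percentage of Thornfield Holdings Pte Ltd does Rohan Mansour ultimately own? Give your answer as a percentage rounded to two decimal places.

63.00%

Rohan reaches Thornfield along 2 paths.
Via Caldera: 65% × 20% = 13%.
Direct stake: 50% = 50%.
Total: 13% + 50% = 63%.
Rounded: 63.00%.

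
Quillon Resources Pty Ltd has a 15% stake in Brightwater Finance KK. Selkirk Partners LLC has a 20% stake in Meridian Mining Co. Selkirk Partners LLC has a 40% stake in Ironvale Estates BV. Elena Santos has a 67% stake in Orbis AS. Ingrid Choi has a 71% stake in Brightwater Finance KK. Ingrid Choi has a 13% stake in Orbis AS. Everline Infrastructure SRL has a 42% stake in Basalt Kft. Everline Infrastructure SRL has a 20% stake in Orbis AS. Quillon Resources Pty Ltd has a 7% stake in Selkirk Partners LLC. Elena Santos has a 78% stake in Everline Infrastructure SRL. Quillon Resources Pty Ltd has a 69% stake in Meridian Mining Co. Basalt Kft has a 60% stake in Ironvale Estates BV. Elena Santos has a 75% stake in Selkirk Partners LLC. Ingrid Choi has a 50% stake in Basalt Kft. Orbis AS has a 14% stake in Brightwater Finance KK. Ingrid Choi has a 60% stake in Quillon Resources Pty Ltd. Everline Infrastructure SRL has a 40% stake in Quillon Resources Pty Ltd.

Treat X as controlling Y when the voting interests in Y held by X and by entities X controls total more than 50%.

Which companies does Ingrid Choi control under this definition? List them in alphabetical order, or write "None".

Ingrid holds 60% of Quillon, so Ingrid controls Quillon.
Ingrid and Quillon together hold 71% + 15% = 86% of Brightwater, so Ingrid controls Brightwater.
Quillon holds 69% of Meridian, so Ingrid controls Meridian.
No other company's threshold is met.

Brightwater Finance KK, Meridian Mining Co, Quillon Resources Pty Ltd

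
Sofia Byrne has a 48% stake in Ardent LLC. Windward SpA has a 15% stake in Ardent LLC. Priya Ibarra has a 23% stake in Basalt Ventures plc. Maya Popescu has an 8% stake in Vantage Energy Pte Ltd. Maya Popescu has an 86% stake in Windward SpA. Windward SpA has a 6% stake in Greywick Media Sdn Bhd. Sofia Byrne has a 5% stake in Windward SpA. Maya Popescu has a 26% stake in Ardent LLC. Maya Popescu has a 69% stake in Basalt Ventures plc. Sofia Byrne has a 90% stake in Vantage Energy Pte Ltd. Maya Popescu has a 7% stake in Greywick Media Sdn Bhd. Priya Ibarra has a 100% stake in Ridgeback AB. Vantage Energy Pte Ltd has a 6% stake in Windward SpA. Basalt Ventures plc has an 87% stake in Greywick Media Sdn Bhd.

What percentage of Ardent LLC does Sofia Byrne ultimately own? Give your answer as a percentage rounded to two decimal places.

Sofia reaches Ardent along 3 paths.
Direct stake: 48% = 48%.
Via Vantage → Windward: 90% × 6% × 15% = 0.81%.
Via Windward: 5% × 15% = 0.75%.
Total: 48% + 0.81% + 0.75% = 49.56%.

49.56%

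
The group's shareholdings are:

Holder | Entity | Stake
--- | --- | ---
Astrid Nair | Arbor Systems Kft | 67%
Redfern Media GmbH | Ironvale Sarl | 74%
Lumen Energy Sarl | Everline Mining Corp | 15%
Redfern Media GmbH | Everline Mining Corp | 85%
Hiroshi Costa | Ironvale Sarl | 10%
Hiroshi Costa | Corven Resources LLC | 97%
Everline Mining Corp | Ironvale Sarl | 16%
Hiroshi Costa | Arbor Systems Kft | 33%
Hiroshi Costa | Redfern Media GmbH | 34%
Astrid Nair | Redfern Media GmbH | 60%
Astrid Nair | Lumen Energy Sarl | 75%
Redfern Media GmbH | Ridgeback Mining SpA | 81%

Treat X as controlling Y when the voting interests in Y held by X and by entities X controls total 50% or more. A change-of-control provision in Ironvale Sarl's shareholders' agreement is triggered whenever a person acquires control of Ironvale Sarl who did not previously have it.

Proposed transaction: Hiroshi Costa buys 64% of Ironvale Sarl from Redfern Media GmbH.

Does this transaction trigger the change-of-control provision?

Yes

The purchase adds only to Hiroshi's holdings (Redfern's stake shrinks), so Hiroshi is the only person who could newly come to control Ironvale.
Hiroshi holds 97% of Corven, so Hiroshi controls Corven.
In Ironvale, Hiroshi's side holds only 10%, not ≥ 50%.
So before the transaction, Hiroshi does not control Ironvale.
After the purchase, Hiroshi's direct stake in Ironvale rises to 10% + 64% = 74%, and Redfern's stake falls to 10%.
Hiroshi holds 74% of Ironvale, so Hiroshi controls Ironvale.
Hiroshi did not control Ironvale before and does after, so the clause is triggered.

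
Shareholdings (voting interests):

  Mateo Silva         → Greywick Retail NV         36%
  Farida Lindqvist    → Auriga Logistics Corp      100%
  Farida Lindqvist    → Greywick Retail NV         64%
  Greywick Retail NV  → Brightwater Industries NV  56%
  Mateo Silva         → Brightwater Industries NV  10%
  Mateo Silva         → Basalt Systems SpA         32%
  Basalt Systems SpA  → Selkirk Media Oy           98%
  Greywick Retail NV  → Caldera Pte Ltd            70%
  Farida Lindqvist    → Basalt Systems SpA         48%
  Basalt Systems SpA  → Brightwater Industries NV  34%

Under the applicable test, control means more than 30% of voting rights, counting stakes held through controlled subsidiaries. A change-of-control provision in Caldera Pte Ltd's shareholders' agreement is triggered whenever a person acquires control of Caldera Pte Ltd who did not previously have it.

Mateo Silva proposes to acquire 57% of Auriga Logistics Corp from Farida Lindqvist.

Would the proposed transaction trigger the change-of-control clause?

No

The purchase adds only to Mateo's holdings (Farida's stake shrinks), so Mateo is the only person who could newly come to control Caldera.
Mateo holds 36% of Greywick, so Mateo controls Greywick.
Greywick holds 70% of Caldera, so Mateo controls Caldera.
So Mateo already controls Caldera before the transaction.
After the purchase, Mateo holds 57% of Auriga directly, and Farida's stake falls to 43%.
Mateo controlled Caldera already, so this is not a new person acquiring control; every other person's position is unchanged or reduced.
No new person acquires control, so the clause is not triggered.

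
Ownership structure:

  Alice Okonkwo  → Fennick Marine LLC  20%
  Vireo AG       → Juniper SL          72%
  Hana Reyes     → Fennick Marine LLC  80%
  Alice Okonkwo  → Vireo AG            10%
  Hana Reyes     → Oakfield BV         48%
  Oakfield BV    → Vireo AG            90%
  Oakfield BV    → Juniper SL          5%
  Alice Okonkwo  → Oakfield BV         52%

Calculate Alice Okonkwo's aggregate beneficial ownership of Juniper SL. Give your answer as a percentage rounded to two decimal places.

Alice reaches Juniper along 3 paths.
Via Oakfield → Vireo: 52% × 90% × 72% = 33.696%.
Via Vireo: 10% × 72% = 7.2%.
Via Oakfield: 52% × 5% = 2.6%.
Total: 33.696% + 7.2% + 2.6% = 43.496%.
Rounded: 43.50%.

43.50%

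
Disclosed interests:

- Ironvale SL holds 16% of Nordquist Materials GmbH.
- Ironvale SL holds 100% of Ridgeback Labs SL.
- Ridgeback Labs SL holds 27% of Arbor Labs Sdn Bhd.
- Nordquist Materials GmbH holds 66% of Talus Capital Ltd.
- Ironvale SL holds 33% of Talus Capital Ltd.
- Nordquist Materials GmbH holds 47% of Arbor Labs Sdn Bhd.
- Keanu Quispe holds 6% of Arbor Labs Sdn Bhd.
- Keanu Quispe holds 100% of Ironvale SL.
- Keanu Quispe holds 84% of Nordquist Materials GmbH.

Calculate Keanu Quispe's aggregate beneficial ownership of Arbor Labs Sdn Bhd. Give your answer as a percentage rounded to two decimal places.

80.00%

Keanu reaches Arbor along 4 paths.
Via Ironvale → Nordquist: 100% × 16% × 47% = 7.52%.
Via Nordquist: 84% × 47% = 39.48%.
Via Ironvale → Ridgeback: 100% × 100% × 27% = 27%.
Direct stake: 6% = 6%.
Total: 7.52% + 39.48% + 27% + 6% = 80%.
Rounded: 80.00%.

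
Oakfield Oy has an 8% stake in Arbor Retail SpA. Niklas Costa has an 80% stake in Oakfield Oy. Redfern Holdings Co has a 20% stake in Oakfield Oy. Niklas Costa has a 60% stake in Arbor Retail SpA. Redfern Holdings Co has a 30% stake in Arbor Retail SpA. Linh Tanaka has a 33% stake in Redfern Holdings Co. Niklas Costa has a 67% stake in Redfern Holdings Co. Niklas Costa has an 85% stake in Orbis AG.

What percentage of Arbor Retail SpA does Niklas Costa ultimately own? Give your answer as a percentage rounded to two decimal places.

87.57%

Niklas reaches Arbor along 4 paths.
Direct stake: 60% = 60%.
Via Redfern: 67% × 30% = 20.1%.
Via Oakfield: 80% × 8% = 6.4%.
Via Redfern → Oakfield: 67% × 20% × 8% = 1.072%.
Total: 60% + 20.1% + 6.4% + 1.072% = 87.572%.
Rounded: 87.57%.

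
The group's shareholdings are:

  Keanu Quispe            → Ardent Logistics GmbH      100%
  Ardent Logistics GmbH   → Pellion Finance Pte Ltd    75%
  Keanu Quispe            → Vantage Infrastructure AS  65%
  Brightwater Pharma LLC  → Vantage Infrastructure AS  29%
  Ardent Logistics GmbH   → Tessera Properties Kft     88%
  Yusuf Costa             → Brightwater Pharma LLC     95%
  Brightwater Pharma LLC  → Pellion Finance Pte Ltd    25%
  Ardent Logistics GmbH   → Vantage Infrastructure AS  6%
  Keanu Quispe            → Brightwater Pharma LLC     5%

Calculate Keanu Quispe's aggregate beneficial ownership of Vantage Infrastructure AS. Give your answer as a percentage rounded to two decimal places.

Keanu reaches Vantage along 3 paths.
Via Brightwater: 5% × 29% = 1.45%.
Direct stake: 65% = 65%.
Via Ardent: 100% × 6% = 6%.
Total: 1.45% + 65% + 6% = 72.45%.

72.45%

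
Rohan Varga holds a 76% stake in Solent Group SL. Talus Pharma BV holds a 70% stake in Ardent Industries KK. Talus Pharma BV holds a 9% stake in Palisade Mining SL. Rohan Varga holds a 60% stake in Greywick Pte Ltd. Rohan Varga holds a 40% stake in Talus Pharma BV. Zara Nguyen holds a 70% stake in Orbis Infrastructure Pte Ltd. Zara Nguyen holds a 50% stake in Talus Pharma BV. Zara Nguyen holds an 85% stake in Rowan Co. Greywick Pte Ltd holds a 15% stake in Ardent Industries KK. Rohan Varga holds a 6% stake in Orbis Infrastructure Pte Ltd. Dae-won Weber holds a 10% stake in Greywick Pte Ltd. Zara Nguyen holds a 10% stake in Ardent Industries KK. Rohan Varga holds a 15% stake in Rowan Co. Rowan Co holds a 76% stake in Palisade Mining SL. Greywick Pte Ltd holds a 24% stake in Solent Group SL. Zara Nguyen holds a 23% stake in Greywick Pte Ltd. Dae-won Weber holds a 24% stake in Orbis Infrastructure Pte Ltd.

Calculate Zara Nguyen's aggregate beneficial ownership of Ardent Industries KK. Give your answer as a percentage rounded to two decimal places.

Zara reaches Ardent along 3 paths.
Via Greywick: 23% × 15% = 3.45%.
Direct stake: 10% = 10%.
Via Talus: 50% × 70% = 35%.
Total: 3.45% + 10% + 35% = 48.45%.

48.45%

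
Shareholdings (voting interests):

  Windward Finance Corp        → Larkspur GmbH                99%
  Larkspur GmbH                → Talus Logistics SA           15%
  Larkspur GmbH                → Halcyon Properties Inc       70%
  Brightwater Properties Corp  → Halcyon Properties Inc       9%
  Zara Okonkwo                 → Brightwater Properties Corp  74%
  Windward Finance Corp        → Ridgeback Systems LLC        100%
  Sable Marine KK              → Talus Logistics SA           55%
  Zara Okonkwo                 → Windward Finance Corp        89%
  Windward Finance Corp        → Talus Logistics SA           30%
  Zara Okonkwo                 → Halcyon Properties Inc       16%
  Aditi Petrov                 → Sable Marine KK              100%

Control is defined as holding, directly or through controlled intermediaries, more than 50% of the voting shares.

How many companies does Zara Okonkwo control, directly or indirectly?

5

Zara holds 89% of Windward, so Zara controls Windward.
Zara holds 74% of Brightwater, so Zara controls Brightwater.
Windward holds 99% of Larkspur, so Zara controls Larkspur.
Windward holds 100% of Ridgeback, so Zara controls Ridgeback.
Zara and Larkspur and Brightwater together hold 16% + 70% + 9% = 95% of Halcyon, so Zara controls Halcyon.
No other company's threshold is met.
Zara controls 5 companies.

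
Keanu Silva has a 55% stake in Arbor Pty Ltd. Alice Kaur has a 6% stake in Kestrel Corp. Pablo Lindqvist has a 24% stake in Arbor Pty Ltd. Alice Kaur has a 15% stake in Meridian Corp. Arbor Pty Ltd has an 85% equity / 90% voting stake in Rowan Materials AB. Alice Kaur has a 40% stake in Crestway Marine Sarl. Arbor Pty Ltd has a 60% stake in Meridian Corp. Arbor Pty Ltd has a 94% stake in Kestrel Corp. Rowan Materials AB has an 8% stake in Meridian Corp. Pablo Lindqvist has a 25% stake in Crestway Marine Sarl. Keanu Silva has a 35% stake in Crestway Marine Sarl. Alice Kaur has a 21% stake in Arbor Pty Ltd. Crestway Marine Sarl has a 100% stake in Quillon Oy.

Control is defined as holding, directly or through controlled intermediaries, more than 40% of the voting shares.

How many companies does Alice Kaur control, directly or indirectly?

0

Alice's largest direct stake is 40% in Crestway, which does not meet the threshold.
Alice controls 0 companies.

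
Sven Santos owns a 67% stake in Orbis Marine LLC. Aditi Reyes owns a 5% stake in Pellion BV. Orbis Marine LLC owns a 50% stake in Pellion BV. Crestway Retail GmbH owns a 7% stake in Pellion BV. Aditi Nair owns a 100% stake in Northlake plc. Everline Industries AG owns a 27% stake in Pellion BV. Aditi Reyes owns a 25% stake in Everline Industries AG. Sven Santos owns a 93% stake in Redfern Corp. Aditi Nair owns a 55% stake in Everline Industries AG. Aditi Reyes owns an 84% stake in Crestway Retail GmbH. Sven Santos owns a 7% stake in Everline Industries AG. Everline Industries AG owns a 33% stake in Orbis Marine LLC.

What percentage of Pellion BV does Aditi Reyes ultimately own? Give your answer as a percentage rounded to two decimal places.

Aditi Reyes reaches Pellion along 4 paths.
Direct stake: 5% = 5%.
Via Everline → Orbis: 25% × 33% × 50% = 4.125%.
Via Everline: 25% × 27% = 6.75%.
Via Crestway: 84% × 7% = 5.88%.
Total: 5% + 4.125% + 6.75% + 5.88% = 21.755%.
Rounded: 21.76%.

21.76%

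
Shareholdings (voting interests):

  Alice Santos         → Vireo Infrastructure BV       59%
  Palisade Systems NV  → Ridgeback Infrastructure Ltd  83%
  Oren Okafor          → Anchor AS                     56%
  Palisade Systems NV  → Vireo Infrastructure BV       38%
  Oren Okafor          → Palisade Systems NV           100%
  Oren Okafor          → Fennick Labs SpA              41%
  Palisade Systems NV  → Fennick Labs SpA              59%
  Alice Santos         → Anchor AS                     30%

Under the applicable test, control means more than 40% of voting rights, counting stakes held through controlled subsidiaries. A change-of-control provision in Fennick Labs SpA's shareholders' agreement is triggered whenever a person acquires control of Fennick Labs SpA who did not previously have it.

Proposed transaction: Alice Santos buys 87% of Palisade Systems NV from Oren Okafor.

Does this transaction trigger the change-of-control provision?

The purchase adds only to Alice's holdings (Oren's stake shrinks), so Alice is the only person who could newly come to control Fennick.
Alice holds 59% of Vireo, so Alice controls Vireo.
Neither Alice nor any entity Alice controls holds any voting interest in Fennick.
So before the transaction, Alice does not control Fennick.
After the purchase, Alice holds 87% of Palisade directly, and Oren's stake falls to 13%.
Alice holds 87% of Palisade, so Alice controls Palisade.
Palisade holds 59% of Fennick, so Alice controls Fennick.
Alice did not control Fennick before and does after, so the clause is triggered.

Yes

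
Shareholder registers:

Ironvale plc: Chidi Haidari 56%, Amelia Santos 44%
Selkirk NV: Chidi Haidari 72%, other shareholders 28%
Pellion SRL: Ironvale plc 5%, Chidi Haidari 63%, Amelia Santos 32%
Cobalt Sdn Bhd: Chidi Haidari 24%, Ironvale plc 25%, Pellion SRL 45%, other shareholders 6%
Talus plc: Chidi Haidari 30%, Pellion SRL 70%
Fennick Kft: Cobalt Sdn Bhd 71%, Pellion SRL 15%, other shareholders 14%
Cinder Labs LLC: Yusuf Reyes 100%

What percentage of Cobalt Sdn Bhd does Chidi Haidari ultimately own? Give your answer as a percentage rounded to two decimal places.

67.61%

Chidi reaches Cobalt along 4 paths.
Direct stake: 24% = 24%.
Via Ironvale: 56% × 25% = 14%.
Via Ironvale → Pellion: 56% × 5% × 45% = 1.26%.
Via Pellion: 63% × 45% = 28.35%.
Total: 24% + 14% + 1.26% + 28.35% = 67.61%.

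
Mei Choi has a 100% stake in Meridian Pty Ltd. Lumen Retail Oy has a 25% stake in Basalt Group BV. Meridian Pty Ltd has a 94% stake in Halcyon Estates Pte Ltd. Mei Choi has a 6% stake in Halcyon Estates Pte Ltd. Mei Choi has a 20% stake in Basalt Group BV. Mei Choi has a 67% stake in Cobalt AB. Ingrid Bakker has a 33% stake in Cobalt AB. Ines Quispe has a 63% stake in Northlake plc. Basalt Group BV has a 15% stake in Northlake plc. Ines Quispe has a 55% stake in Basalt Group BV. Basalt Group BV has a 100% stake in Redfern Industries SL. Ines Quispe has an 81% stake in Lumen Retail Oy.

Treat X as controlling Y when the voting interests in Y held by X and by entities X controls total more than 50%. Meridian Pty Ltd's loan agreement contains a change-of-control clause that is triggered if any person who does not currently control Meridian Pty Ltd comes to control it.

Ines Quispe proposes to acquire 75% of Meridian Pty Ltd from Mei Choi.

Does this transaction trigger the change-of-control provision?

Yes

The purchase adds only to Ines's holdings (Mei's stake shrinks), so Ines is the only person who could newly come to control Meridian.
Ines holds 81% of Lumen, so Ines controls Lumen.
Lumen and Ines together hold 25% + 55% = 80% of Basalt, so Ines controls Basalt.
Basalt holds 100% of Redfern, so Ines controls Redfern.
Basalt and Ines together hold 15% + 63% = 78% of Northlake, so Ines controls Northlake.
Neither Ines nor any entity Ines controls holds any voting interest in Meridian.
So before the transaction, Ines does not control Meridian.
After the purchase, Ines holds 75% of Meridian directly, and Mei's stake falls to 25%.
Ines holds 75% of Meridian, so Ines controls Meridian.
Ines did not control Meridian before and does after, so the clause is triggered.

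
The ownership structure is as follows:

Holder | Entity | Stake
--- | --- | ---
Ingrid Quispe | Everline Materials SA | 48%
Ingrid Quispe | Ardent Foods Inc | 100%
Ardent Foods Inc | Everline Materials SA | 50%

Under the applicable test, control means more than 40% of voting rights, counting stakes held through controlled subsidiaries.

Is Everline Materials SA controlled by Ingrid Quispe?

Yes

Ingrid holds 100% of Ardent, so Ingrid controls Ardent.
Ingrid and Ardent together hold 48% + 50% = 98% of Everline, so Ingrid controls Everline.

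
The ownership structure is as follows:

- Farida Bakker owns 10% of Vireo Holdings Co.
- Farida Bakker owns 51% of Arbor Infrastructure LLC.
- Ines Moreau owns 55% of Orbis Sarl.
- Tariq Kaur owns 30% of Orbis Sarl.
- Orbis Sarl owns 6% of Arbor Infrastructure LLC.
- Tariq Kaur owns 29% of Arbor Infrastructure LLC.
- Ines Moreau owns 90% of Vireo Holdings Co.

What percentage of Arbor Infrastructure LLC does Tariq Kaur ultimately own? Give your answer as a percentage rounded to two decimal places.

30.80%

Tariq reaches Arbor along 2 paths.
Direct stake: 29% = 29%.
Via Orbis: 30% × 6% = 1.8%.
Total: 29% + 1.8% = 30.8%.
Rounded: 30.80%.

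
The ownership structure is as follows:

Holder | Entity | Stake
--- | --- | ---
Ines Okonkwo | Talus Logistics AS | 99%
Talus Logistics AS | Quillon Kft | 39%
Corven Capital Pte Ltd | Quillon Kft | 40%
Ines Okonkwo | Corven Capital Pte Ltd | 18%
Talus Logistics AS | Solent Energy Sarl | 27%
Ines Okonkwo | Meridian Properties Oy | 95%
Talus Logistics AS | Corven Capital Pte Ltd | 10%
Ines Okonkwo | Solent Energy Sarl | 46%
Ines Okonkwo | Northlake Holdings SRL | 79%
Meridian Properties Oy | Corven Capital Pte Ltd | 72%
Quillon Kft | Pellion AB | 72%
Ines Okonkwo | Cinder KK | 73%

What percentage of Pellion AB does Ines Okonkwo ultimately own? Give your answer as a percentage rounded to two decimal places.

Ines reaches Pellion along 4 paths.
Via Talus → Quillon: 99% × 39% × 72% = 27.7992%.
Via Talus → Corven → Quillon: 99% × 10% × 40% × 72% = 2.8512%.
Via Meridian → Corven → Quillon: 95% × 72% × 40% × 72% = 19.6992%.
Via Corven → Quillon: 18% × 40% × 72% = 5.184%.
Total: 27.7992% + 2.8512% + 19.6992% + 5.184% = 55.5336%.
Rounded: 55.53%.

55.53%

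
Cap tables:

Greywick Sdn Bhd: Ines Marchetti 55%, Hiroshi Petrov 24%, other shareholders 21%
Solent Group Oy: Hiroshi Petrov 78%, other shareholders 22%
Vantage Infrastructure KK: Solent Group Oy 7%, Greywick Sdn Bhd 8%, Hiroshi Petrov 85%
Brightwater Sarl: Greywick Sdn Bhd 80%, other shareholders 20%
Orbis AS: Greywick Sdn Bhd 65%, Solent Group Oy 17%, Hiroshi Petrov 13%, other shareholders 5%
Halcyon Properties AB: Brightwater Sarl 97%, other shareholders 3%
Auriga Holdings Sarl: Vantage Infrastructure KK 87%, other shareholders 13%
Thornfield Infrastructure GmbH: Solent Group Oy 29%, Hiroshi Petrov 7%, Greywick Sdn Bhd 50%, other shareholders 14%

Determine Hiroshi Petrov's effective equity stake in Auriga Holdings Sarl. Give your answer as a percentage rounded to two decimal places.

80.37%

Hiroshi reaches Auriga along 3 paths.
Via Solent → Vantage: 78% × 7% × 87% = 4.7502%.
Via Greywick → Vantage: 24% × 8% × 87% = 1.6704%.
Via Vantage: 85% × 87% = 73.95%.
Total: 4.7502% + 1.6704% + 73.95% = 80.3706%.
Rounded: 80.37%.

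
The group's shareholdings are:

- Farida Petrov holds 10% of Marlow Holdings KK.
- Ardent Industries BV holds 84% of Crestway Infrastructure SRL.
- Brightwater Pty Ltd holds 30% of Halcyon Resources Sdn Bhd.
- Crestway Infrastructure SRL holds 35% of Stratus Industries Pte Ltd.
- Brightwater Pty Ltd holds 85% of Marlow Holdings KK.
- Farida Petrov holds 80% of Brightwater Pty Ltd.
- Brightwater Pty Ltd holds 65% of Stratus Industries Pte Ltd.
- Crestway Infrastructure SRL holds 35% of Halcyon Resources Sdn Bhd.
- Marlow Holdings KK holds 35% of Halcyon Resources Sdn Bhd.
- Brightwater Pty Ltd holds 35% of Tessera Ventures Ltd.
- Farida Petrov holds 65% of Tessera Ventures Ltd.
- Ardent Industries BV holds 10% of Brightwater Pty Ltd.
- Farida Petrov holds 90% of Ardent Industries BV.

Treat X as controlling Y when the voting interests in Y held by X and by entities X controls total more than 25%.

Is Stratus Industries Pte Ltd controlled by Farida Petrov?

Yes

Farida holds 90% of Ardent, so Farida controls Ardent.
Ardent holds 84% of Crestway, so Farida controls Crestway.
Farida and Ardent together hold 80% + 10% = 90% of Brightwater, so Farida controls Brightwater.
Crestway and Brightwater together hold 35% + 65% = 100% of Stratus, so Farida controls Stratus.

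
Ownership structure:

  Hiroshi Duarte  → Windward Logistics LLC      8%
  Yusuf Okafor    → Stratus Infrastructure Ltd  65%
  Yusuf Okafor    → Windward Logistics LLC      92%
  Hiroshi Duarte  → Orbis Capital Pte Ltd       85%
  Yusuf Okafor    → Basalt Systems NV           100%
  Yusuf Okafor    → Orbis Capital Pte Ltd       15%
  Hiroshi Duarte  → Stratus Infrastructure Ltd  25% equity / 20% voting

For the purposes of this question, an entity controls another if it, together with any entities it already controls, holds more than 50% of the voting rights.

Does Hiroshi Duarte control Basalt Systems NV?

No

Hiroshi holds 85% of Orbis, so Hiroshi controls Orbis.
Neither Hiroshi nor any entity Hiroshi controls holds any voting interest in Basalt.
So Hiroshi does not control Basalt.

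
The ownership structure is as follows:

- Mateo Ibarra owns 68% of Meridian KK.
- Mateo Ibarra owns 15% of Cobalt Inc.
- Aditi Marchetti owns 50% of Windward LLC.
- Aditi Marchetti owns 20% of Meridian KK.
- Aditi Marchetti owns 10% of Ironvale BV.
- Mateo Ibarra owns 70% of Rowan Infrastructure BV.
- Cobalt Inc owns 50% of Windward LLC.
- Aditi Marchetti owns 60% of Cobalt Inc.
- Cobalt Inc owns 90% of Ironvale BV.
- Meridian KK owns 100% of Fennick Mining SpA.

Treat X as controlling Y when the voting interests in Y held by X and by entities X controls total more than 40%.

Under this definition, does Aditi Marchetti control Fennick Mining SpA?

No

Aditi holds 60% of Cobalt, so Aditi controls Cobalt.
Cobalt and Aditi together hold 50% + 50% = 100% of Windward, so Aditi controls Windward.
Aditi and Cobalt together hold 10% + 90% = 100% of Ironvale, so Aditi controls Ironvale.
Neither Aditi nor any entity Aditi controls holds any voting interest in Fennick.
So Aditi does not control Fennick.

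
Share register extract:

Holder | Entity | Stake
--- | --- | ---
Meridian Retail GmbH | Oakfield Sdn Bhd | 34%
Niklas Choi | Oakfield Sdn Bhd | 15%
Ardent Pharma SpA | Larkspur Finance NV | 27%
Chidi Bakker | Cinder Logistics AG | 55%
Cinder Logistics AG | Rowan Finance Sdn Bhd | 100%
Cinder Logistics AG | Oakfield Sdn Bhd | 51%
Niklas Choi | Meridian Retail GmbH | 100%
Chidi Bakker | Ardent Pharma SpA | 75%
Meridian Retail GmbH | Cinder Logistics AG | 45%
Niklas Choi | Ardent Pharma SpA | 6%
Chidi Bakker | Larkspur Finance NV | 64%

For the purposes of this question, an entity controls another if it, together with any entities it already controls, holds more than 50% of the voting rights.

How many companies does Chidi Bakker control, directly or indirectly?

5

Chidi holds 75% of Ardent, so Chidi controls Ardent.
Chidi holds 55% of Cinder, so Chidi controls Cinder.
Cinder holds 51% of Oakfield, so Chidi controls Oakfield.
Chidi and Ardent together hold 64% + 27% = 91% of Larkspur, so Chidi controls Larkspur.
Cinder holds 100% of Rowan, so Chidi controls Rowan.
No other company's threshold is met.
Chidi controls 5 companies.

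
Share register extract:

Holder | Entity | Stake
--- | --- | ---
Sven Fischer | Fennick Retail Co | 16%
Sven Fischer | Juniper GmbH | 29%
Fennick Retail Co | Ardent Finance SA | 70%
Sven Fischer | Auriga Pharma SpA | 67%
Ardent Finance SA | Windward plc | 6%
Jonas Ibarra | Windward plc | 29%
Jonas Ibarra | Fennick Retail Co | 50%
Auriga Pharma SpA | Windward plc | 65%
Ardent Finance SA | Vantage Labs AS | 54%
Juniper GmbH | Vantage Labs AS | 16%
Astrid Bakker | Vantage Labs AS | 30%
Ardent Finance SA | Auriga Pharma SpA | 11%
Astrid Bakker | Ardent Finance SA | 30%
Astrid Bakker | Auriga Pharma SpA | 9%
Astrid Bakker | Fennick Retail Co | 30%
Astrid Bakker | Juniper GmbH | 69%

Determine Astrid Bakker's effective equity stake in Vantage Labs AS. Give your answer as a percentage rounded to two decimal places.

68.58%

Astrid reaches Vantage along 4 paths.
Via Ardent: 30% × 54% = 16.2%.
Via Fennick → Ardent: 30% × 70% × 54% = 11.34%.
Direct stake: 30% = 30%.
Via Juniper: 69% × 16% = 11.04%.
Total: 16.2% + 11.34% + 30% + 11.04% = 68.58%.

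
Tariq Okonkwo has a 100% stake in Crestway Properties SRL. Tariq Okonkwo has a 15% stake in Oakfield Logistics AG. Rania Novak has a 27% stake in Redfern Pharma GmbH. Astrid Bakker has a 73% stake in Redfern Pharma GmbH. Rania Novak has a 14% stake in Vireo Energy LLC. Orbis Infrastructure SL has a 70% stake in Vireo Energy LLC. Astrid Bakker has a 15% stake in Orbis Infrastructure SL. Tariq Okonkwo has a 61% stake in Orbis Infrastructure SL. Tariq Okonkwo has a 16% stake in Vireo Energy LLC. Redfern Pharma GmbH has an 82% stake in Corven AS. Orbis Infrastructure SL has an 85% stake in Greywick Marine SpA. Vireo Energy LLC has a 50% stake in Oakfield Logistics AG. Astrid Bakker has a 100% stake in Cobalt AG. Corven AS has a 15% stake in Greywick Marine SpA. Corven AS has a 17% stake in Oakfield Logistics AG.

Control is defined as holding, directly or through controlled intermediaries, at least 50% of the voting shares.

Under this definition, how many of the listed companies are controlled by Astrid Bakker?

Astrid holds 73% of Redfern, so Astrid controls Redfern.
Redfern holds 82% of Corven, so Astrid controls Corven.
Astrid holds 100% of Cobalt, so Astrid controls Cobalt.
No other company's threshold is met.
Astrid controls 3 companies.

3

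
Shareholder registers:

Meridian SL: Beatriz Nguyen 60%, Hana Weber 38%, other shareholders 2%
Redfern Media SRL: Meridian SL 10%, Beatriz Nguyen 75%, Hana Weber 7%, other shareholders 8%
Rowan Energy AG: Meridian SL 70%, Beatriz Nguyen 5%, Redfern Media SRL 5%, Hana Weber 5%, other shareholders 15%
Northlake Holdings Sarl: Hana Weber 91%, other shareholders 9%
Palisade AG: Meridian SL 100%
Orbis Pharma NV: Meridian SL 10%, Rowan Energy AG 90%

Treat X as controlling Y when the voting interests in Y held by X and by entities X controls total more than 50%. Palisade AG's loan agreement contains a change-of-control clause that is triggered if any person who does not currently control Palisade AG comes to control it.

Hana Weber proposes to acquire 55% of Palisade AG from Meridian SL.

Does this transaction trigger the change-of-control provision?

The purchase adds only to Hana's holdings (Meridian's stake shrinks), so Hana is the only person who could newly come to control Palisade.
Hana holds 91% of Northlake, so Hana controls Northlake.
Neither Hana nor any entity Hana controls holds any voting interest in Palisade.
So before the transaction, Hana does not control Palisade.
After the purchase, Hana holds 55% of Palisade directly, and Meridian's stake falls to 45%.
Hana holds 55% of Palisade, so Hana controls Palisade.
Hana did not control Palisade before and does after, so the clause is triggered.

Yes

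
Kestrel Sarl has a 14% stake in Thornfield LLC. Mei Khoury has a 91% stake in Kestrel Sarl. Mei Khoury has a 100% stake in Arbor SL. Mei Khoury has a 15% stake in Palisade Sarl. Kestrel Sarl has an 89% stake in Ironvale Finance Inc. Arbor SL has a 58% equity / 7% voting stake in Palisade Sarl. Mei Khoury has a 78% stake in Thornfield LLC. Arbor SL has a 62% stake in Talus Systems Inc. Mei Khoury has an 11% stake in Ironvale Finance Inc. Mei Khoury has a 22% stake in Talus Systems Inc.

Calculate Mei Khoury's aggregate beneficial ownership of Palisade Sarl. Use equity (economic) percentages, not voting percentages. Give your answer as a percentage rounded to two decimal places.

Mei reaches Palisade along 2 paths.
Via Arbor: 100% × 58% = 58%.
Direct stake: 15% = 15%.
Total: 58% + 15% = 73%.
Rounded: 73.00%.

73.00%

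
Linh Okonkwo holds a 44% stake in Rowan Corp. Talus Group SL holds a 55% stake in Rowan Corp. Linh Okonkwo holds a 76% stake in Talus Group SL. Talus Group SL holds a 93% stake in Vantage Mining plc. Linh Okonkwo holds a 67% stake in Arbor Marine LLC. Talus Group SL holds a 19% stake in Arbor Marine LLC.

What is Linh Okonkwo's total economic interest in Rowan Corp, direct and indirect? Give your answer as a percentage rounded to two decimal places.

Linh reaches Rowan along 2 paths.
Via Talus: 76% × 55% = 41.8%.
Direct stake: 44% = 44%.
Total: 41.8% + 44% = 85.8%.
Rounded: 85.80%.

85.80%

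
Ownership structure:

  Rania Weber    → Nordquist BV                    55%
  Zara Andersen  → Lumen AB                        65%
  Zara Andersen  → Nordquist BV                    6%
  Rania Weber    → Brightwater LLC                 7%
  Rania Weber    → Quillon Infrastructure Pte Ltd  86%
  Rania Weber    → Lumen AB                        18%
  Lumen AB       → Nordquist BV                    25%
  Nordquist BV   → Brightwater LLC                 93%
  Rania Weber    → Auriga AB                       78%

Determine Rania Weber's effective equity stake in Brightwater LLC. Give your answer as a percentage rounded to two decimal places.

Rania reaches Brightwater along 3 paths.
Via Nordquist: 55% × 93% = 51.15%.
Via Lumen → Nordquist: 18% × 25% × 93% = 4.185%.
Direct stake: 7% = 7%.
Total: 51.15% + 4.185% + 7% = 62.335%.
Rounded: 62.34%.

62.34%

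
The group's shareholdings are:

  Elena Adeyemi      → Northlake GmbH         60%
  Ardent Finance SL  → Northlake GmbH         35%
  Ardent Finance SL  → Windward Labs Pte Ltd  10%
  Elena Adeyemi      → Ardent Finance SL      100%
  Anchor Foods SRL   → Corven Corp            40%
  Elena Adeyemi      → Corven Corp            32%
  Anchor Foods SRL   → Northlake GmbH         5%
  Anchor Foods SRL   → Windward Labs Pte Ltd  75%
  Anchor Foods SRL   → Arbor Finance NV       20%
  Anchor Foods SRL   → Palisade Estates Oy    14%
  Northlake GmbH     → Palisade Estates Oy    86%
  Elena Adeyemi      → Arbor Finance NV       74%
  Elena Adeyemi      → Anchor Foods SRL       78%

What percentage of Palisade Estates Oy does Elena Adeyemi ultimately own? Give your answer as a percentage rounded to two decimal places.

95.97%

Elena reaches Palisade along 4 paths.
Via Northlake: 60% × 86% = 51.6%.
Via Ardent → Northlake: 100% × 35% × 86% = 30.1%.
Via Anchor → Northlake: 78% × 5% × 86% = 3.354%.
Via Anchor: 78% × 14% = 10.92%.
Total: 51.6% + 30.1% + 3.354% + 10.92% = 95.974%.
Rounded: 95.97%.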